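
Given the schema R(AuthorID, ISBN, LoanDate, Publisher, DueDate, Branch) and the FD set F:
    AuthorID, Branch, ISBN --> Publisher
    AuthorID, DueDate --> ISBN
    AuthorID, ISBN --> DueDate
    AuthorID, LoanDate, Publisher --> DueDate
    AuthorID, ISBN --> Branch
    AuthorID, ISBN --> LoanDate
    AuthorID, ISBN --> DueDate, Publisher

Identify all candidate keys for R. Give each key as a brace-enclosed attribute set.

Attributes never on any right-hand side: {AuthorID} — every candidate key must contain it.
{AuthorID, DueDate}⁺ = {AuthorID, Branch, DueDate, ISBN, LoanDate, Publisher} — all of the relation — so {AuthorID, DueDate} is a candidate key.
{AuthorID, ISBN}⁺ = {AuthorID, Branch, DueDate, ISBN, LoanDate, Publisher} — all of the relation — so {AuthorID, ISBN} is a candidate key.
{AuthorID, LoanDate, Publisher}⁺ = {AuthorID, Branch, DueDate, ISBN, LoanDate, Publisher} — all of the relation — so {AuthorID, LoanDate, Publisher} is a candidate key.
These are minimal and exhaustive — every other superkey contains one of them.

{AuthorID, DueDate}, {AuthorID, ISBN}, {AuthorID, LoanDate, Publisher}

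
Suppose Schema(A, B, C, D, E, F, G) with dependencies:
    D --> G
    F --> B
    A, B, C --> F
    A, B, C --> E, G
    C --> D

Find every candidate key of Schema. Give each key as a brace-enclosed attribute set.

No FD produces {A, C}, so they must be in every candidate key.
{A, B, C} is a candidate key since {A, B, C}⁺ = {A, B, C, D, E, F, G} covers every attribute.
{A, C, F} is a candidate key since {A, C, F}⁺ = {A, B, C, D, E, F, G} covers every attribute.
No proper subset of any of these is a key, and no other minimal superkey exists.

{A, B, C}, {A, C, F}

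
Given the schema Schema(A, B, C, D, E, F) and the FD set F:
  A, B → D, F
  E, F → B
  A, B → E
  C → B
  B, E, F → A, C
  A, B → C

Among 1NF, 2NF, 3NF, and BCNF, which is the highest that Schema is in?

Candidate keys: {A, B}, {A, C}, {E, F}. Prime attributes: {A, B, C, E, F}.
C → B breaks BCNF: {C}⁺ = {B, C}, so {C} is not a superkey.
Since {B} ⊆ prime attributes and every other non-superkey FD also has a prime right side, the schema is in 3NF.

3NF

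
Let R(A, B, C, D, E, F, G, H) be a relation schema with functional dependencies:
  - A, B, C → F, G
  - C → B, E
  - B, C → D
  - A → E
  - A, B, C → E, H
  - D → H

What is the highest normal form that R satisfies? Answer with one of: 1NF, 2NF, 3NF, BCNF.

Candidate key: {A, C}. Prime attributes: {A, C}.
C → B, E: {C}⁺ = {B, C, D, E, H}, which is not all of the attributes, so the left side is not a superkey — BCNF is violated.
C → B, E determines the non-prime attributes {B, E} from a non-superkey — 3NF is violated.
Since {A} ⊂ {A, C} and {A}⁺ ⊇ {E} with {E} non-prime, there is a partial dependency; 2NF fails.

1NF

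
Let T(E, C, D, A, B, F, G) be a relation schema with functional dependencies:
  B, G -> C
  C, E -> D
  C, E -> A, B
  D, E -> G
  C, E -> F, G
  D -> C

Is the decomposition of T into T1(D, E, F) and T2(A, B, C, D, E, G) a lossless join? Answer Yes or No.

Yes

The shared attributes are {D, E} and {D, E}⁺ = {A, B, C, D, E, F, G}.
This includes all of T1, so the common attributes are a superkey of T1 — the join is lossless.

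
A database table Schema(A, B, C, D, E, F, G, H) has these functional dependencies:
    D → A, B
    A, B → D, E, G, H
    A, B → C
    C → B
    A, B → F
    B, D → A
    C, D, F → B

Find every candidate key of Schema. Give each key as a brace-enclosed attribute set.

{A, B}, {A, C}, {D}

{D} is a candidate key since {D}⁺ = {A, B, C, D, E, F, G, H} covers every attribute.
{A, B} is a candidate key since {A, B}⁺ = {A, B, C, D, E, F, G, H} covers every attribute.
{A, C} is a candidate key since {A, C}⁺ = {A, B, C, D, E, F, G, H} covers every attribute.
No proper subset of any of these is a key, and no other minimal superkey exists.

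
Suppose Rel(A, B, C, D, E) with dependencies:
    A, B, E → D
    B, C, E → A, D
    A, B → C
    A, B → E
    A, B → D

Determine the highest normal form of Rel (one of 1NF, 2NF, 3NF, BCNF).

Candidate keys: {A, B}, {B, C, E}. Prime attributes: {A, B, C, E}.
Every FD has a superkey on the left, so the relation is in BCNF.

BCNF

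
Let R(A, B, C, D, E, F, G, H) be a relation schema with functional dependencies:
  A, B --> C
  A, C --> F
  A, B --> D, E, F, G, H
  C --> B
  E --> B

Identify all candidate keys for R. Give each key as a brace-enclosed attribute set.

{A, B}, {A, C}, {A, E}

{A} never appears on the right of any FD, so every key must include it.
{A, B} is a candidate key since {A, B}⁺ = {A, B, C, D, E, F, G, H} covers every attribute.
{A, C} is a candidate key since {A, C}⁺ = {A, B, C, D, E, F, G, H} covers every attribute.
{A, E} is a candidate key since {A, E}⁺ = {A, B, C, D, E, F, G, H} covers every attribute.
These are minimal and exhaustive — every other superkey contains one of them.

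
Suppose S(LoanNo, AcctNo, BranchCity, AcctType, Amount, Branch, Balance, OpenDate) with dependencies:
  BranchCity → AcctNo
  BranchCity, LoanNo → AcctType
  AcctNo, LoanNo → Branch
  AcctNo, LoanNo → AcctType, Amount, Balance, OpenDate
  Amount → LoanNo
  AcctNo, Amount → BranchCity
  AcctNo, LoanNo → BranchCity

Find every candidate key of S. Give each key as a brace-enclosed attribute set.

{AcctNo, Amount}⁺ = {AcctNo, AcctType, Amount, Balance, Branch, BranchCity, LoanNo, OpenDate} — all of the relation — so {AcctNo, Amount} is a candidate key.
{AcctNo, LoanNo}⁺ = {AcctNo, AcctType, Amount, Balance, Branch, BranchCity, LoanNo, OpenDate} — all of the relation — so {AcctNo, LoanNo} is a candidate key.
{Amount, BranchCity}⁺ = {AcctNo, AcctType, Amount, Balance, Branch, BranchCity, LoanNo, OpenDate} — all of the relation — so {Amount, BranchCity} is a candidate key.
{BranchCity, LoanNo}⁺ = {AcctNo, AcctType, Amount, Balance, Branch, BranchCity, LoanNo, OpenDate} — all of the relation — so {BranchCity, LoanNo} is a candidate key.
No proper subset of any of these is a key, and no other minimal superkey exists.

{AcctNo, Amount}, {AcctNo, LoanNo}, {Amount, BranchCity}, {BranchCity, LoanNo}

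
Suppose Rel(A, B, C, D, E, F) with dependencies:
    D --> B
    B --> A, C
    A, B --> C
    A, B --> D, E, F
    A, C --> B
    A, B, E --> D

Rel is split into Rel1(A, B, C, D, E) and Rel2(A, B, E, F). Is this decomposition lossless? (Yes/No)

Yes

The shared attributes are {A, B, E} and {A, B, E}⁺ = {A, B, C, D, E, F}.
Rel1 is contained in that closure, so Rel1 ∩ Rel2 --> Rel1 holds and the join is lossless.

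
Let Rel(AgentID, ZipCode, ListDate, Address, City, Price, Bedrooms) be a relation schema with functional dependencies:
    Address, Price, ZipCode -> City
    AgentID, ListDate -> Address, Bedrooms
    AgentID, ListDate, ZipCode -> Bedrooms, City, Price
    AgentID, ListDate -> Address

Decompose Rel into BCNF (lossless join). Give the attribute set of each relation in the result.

Candidate key of the original relation: {AgentID, ListDate, ZipCode}.
Within {Address, AgentID, Bedrooms, City, ListDate, Price, ZipCode}: {Address, Price, ZipCode}⁺ ∩ {Address, AgentID, Bedrooms, City, ListDate, Price, ZipCode} = {Address, City, Price, ZipCode}, not the whole set, so Address, Price, ZipCode -> City violates BCNF; decompose into {Address, City, Price, ZipCode} and {Address, AgentID, Bedrooms, ListDate, Price, ZipCode}.
{Address, City, Price, ZipCode} has no BCNF violation.
Within {Address, AgentID, Bedrooms, ListDate, Price, ZipCode}: {AgentID, ListDate}⁺ ∩ {Address, AgentID, Bedrooms, ListDate, Price, ZipCode} = {Address, AgentID, Bedrooms, ListDate}, not the whole set, so AgentID, ListDate -> Address, Bedrooms violates BCNF; decompose into {Address, AgentID, Bedrooms, ListDate} and {AgentID, ListDate, Price, ZipCode}.
{Address, AgentID, Bedrooms, ListDate} has no BCNF violation.
{AgentID, ListDate, Price, ZipCode} has no BCNF violation.

{Address, AgentID, Bedrooms, ListDate}; {Address, City, Price, ZipCode}; {AgentID, ListDate, Price, ZipCode}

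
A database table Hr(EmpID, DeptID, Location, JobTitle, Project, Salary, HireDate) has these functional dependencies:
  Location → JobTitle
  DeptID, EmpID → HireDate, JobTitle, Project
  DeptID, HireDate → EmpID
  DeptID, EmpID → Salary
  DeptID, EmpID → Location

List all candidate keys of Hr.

Attributes never on any right-hand side: {DeptID} — every candidate key must contain it.
{DeptID, EmpID}⁺ = {DeptID, EmpID, HireDate, JobTitle, Location, Project, Salary}, which is every attribute, so {DeptID, EmpID} is a candidate key.
{DeptID, HireDate}⁺ = {DeptID, EmpID, HireDate, JobTitle, Location, Project, Salary}, which is every attribute, so {DeptID, HireDate} is a candidate key.
These are minimal and exhaustive — every other superkey contains one of them.

{DeptID, EmpID}, {DeptID, HireDate}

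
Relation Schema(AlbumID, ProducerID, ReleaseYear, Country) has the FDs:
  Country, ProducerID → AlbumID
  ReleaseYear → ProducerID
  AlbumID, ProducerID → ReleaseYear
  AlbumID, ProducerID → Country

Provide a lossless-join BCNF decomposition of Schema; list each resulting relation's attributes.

{AlbumID, Country, ReleaseYear}; {ProducerID, ReleaseYear}

Candidate keys of the original relation: {AlbumID, ProducerID}, {AlbumID, ReleaseYear}, {Country, ProducerID}, {Country, ReleaseYear}.
Within {AlbumID, Country, ProducerID, ReleaseYear}: {ReleaseYear}⁺ ∩ {AlbumID, Country, ProducerID, ReleaseYear} = {ProducerID, ReleaseYear}, not the whole set, so ReleaseYear → ProducerID violates BCNF; decompose into {ProducerID, ReleaseYear} and {AlbumID, Country, ReleaseYear}.
{ProducerID, ReleaseYear}: every determinant is a superkey — BCNF.
{AlbumID, Country, ReleaseYear}: every determinant is a superkey — BCNF.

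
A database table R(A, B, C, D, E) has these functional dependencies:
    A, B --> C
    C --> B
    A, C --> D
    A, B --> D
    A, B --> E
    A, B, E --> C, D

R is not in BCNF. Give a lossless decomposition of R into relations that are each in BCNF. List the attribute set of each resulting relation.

{A, C, D, E}; {B, C}

Candidate keys of the original relation: {A, B}, {A, C}.
Within {A, B, C, D, E}: {C}⁺ ∩ {A, B, C, D, E} = {B, C}, not the whole set, so C --> B violates BCNF; decompose into {B, C} and {A, C, D, E}.
{B, C} is in BCNF.
{A, C, D, E} is in BCNF.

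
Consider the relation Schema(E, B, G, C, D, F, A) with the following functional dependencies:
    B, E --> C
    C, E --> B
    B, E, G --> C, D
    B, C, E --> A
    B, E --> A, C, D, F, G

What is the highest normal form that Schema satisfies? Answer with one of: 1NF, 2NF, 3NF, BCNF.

Candidate keys: {B, E}, {C, E}. Prime attributes: {B, C, E}.
Each dependency's left side is a superkey — BCNF holds.

BCNF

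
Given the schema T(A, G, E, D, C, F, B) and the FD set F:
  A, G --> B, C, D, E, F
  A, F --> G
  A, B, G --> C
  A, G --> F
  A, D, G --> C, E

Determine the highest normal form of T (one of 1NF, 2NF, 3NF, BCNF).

BCNF

Candidate keys: {A, F}, {A, G}. Prime attributes: {A, F, G}.
Each dependency's left side is a superkey — BCNF holds.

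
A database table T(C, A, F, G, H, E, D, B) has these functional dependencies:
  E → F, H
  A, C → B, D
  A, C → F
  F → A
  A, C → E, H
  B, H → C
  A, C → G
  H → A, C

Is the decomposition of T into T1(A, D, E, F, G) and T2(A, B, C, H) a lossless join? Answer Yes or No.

No

The shared attributes are {A} and {A}⁺ = {A}.
T1 ⊄ {A} and T2 ⊄ {A}, so the split is lossy.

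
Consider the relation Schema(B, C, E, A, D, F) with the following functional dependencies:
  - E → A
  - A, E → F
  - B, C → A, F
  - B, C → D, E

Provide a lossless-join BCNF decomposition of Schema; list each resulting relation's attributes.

Candidate key of the original relation: {B, C}.
In {A, B, C, D, E, F}, {E} is not a superkey ({E}⁺ restricted to this set is {A, E, F}), so split on E → A, F into {A, E, F} and {B, C, D, E}.
{A, E, F}: every determinant is a superkey — BCNF.
{B, C, D, E}: every determinant is a superkey — BCNF.

{A, E, F}; {B, C, D, E}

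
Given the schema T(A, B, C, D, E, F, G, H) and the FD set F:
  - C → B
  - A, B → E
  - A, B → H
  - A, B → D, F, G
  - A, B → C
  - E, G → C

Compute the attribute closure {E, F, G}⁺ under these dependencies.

{B, C, E, F, G}

Start with {E, F, G}.
E, G → C applies; add {C} → now {C, E, F, G}.
C → B applies; add {B} → now {B, C, E, F, G}.
No further FD applies.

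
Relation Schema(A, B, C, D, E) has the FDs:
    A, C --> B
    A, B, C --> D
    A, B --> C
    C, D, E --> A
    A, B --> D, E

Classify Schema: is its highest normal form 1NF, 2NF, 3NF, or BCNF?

Candidate keys: {A, B}, {A, C}, {C, D, E}. Prime attributes: {A, B, C, D, E}.
Each dependency's left side is a superkey — BCNF holds.

BCNF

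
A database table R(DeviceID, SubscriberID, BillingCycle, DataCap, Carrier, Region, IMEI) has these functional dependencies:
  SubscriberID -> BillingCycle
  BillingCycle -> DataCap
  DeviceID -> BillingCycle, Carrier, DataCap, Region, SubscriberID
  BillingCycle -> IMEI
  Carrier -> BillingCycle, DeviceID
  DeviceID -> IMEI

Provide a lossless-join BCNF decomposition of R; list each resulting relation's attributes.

Candidate keys of the original relation: {Carrier}, {DeviceID}.
{BillingCycle, Carrier, DataCap, DeviceID, IMEI, Region, SubscriberID}: {SubscriberID} determines {BillingCycle, DataCap, IMEI, SubscriberID} here but is not a superkey — split on SubscriberID -> BillingCycle, DataCap, IMEI, giving {BillingCycle, DataCap, IMEI, SubscriberID} and {Carrier, DeviceID, Region, SubscriberID}.
{BillingCycle, DataCap, IMEI, SubscriberID}: {BillingCycle} determines {BillingCycle, DataCap, IMEI} here but is not a superkey — split on BillingCycle -> DataCap, IMEI, giving {BillingCycle, DataCap, IMEI} and {BillingCycle, SubscriberID}.
{BillingCycle, DataCap, IMEI} is in BCNF.
{BillingCycle, SubscriberID} is in BCNF.
{Carrier, DeviceID, Region, SubscriberID} is in BCNF.

{BillingCycle, DataCap, IMEI}; {BillingCycle, SubscriberID}; {Carrier, DeviceID, Region, SubscriberID}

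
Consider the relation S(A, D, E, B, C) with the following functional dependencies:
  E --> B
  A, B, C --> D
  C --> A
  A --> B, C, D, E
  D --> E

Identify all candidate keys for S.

{A}, {C}

{A} is a candidate key since {A}⁺ = {A, B, C, D, E} covers every attribute.
{C} is a candidate key since {C}⁺ = {A, B, C, D, E} covers every attribute.
These are minimal and exhaustive — every other superkey contains one of them.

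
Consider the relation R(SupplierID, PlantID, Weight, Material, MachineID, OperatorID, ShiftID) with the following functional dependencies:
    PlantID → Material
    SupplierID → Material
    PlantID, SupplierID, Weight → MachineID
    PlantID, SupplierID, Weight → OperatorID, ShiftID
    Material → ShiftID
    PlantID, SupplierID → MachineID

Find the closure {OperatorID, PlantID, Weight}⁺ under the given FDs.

{Material, OperatorID, PlantID, ShiftID, Weight}

Start with {OperatorID, PlantID, Weight}.
PlantID → Material applies; add {Material} → now {Material, OperatorID, PlantID, Weight}.
Material → ShiftID applies; add {ShiftID} → now {Material, OperatorID, PlantID, ShiftID, Weight}.
No further FD applies.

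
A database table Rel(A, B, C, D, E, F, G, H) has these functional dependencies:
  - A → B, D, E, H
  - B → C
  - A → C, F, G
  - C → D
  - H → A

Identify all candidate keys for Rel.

{A}, {H}

{A}⁺ = {A, B, C, D, E, F, G, H} — all of the relation — so {A} is a candidate key.
{H}⁺ = {A, B, C, D, E, F, G, H} — all of the relation — so {H} is a candidate key.
These are minimal and exhaustive — every other superkey contains one of them.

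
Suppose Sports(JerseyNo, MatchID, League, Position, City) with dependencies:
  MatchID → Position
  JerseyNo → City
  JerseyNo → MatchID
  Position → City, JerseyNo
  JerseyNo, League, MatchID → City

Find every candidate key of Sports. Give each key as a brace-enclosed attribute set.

{JerseyNo, League}, {League, MatchID}, {League, Position}

{League} never appears on the right of any FD, so every key must include it.
Closure of {JerseyNo, League} is {City, JerseyNo, League, MatchID, Position}, the whole schema; {JerseyNo, League} is a candidate key.
Closure of {League, MatchID} is {City, JerseyNo, League, MatchID, Position}, the whole schema; {League, MatchID} is a candidate key.
Closure of {League, Position} is {City, JerseyNo, League, MatchID, Position}, the whole schema; {League, Position} is a candidate key.
These are minimal and exhaustive — every other superkey contains one of them.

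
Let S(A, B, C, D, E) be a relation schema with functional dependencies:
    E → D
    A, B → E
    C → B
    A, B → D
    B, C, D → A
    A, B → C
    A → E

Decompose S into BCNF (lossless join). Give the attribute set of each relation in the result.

Candidate keys of the original relation: {A, B}, {A, C}, {C, D}, {C, E}.
Within {A, B, C, D, E}: {E}⁺ ∩ {A, B, C, D, E} = {D, E}, not the whole set, so E → D violates BCNF; decompose into {D, E} and {A, B, C, E}.
{D, E} is in BCNF.
Within {A, B, C, E}: {C}⁺ ∩ {A, B, C, E} = {B, C}, not the whole set, so C → B violates BCNF; decompose into {B, C} and {A, C, E}.
{B, C} is in BCNF.
Within {A, C, E}: {A}⁺ ∩ {A, C, E} = {A, E}, not the whole set, so A → E violates BCNF; decompose into {A, E} and {A, C}.
{A, E} is in BCNF.
{A, C} is in BCNF.

{A, C}; {A, E}; {B, C}; {D, E}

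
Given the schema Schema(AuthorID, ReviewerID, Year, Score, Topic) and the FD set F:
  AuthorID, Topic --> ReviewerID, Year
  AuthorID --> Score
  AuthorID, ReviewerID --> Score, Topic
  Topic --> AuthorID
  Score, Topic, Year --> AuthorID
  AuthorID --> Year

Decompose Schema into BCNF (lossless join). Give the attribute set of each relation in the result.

Candidate keys of the original relation: {AuthorID, ReviewerID}, {Topic}.
Within {AuthorID, ReviewerID, Score, Topic, Year}: {AuthorID}⁺ ∩ {AuthorID, ReviewerID, Score, Topic, Year} = {AuthorID, Score, Year}, not the whole set, so AuthorID --> Score, Year violates BCNF; decompose into {AuthorID, Score, Year} and {AuthorID, ReviewerID, Topic}.
{AuthorID, Score, Year}: every determinant is a superkey — BCNF.
{AuthorID, ReviewerID, Topic}: every determinant is a superkey — BCNF.

{AuthorID, ReviewerID, Topic}; {AuthorID, Score, Year}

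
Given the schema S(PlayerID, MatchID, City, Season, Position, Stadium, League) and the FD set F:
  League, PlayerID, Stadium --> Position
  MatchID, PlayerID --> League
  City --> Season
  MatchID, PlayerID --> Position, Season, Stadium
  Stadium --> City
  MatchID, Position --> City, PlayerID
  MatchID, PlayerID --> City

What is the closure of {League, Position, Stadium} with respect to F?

Start with {League, Position, Stadium}.
Stadium --> City applies; add {City} → now {City, League, Position, Stadium}.
City --> Season applies; add {Season} → now {City, League, Position, Season, Stadium}.
No further FD applies.

{City, League, Position, Season, Stadium}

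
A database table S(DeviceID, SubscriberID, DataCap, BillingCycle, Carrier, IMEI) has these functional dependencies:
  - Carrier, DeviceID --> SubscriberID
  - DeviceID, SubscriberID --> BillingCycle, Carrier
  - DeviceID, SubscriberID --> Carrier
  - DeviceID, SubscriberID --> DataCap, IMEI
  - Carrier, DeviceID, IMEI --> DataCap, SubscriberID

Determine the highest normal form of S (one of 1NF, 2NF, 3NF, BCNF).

Candidate keys: {Carrier, DeviceID}, {DeviceID, SubscriberID}. Prime attributes: {Carrier, DeviceID, SubscriberID}.
Each dependency's left side is a superkey — BCNF holds.

BCNF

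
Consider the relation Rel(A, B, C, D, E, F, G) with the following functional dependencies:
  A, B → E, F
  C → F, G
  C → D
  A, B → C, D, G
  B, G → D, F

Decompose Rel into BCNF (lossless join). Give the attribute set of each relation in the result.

Candidate key of the original relation: {A, B}.
{A, B, C, D, E, F, G}: {C} determines {C, D, F, G} here but is not a superkey — split on C → D, F, G, giving {C, D, F, G} and {A, B, C, E}.
{C, D, F, G}: every determinant is a superkey — BCNF.
{A, B, C, E}: every determinant is a superkey — BCNF.

{A, B, C, E}; {C, D, F, G}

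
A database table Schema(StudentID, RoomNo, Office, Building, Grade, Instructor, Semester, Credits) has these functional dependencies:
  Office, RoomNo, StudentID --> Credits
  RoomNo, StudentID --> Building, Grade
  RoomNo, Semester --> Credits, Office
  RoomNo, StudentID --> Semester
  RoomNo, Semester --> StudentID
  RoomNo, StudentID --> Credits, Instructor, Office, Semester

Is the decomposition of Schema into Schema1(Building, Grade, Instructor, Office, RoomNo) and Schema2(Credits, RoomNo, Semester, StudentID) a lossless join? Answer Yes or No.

The shared attributes are {RoomNo} and {RoomNo}⁺ = {RoomNo}.
Schema1 ⊄ {RoomNo} and Schema2 ⊄ {RoomNo}, so the split is lossy.

No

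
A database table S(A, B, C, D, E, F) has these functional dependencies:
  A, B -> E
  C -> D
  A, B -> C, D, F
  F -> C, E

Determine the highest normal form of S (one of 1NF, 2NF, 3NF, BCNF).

2NF

Candidate key: {A, B}. Prime attributes: {A, B}.
C -> D: {C}⁺ = {C, D}, which is not all of the attributes, so the left side is not a superkey — BCNF is violated.
C -> D determines the non-prime attribute {D} from a non-superkey — 3NF is violated.
No proper subset of a key has a non-prime attribute in its closure, so there is no partial dependency; 2NF holds.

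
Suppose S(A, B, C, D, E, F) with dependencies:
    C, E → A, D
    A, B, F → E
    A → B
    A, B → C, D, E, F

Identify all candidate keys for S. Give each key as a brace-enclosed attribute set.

{A}, {C, E}

{A} is a candidate key since {A}⁺ = {A, B, C, D, E, F} covers every attribute.
{C, E} is a candidate key since {C, E}⁺ = {A, B, C, D, E, F} covers every attribute.
These are minimal and exhaustive — every other superkey contains one of them.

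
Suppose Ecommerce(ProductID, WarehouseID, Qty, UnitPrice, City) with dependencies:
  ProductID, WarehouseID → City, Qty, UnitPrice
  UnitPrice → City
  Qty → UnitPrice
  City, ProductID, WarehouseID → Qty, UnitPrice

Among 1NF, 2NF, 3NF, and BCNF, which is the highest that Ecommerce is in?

Candidate key: {ProductID, WarehouseID}. Prime attributes: {ProductID, WarehouseID}.
UnitPrice → City breaks BCNF: {UnitPrice}⁺ = {City, UnitPrice}, so {UnitPrice} is not a superkey.
Because {City} is non-prime and the left side of UnitPrice → City is not a superkey, the relation is not in 3NF.
Checking every proper subset of each key, none determines a non-prime attribute — 2NF is satisfied.

2NF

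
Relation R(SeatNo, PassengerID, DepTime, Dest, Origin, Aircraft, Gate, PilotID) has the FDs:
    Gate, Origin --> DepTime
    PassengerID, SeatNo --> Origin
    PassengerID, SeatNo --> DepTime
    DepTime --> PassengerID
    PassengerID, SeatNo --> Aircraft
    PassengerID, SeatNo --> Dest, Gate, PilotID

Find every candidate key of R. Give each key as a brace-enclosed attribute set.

{DepTime, SeatNo}, {Gate, Origin, SeatNo}, {PassengerID, SeatNo}

No FD produces {SeatNo}, so it must be in every candidate key.
{DepTime, SeatNo}⁺ = {Aircraft, DepTime, Dest, Gate, Origin, PassengerID, PilotID, SeatNo}, which is every attribute, so {DepTime, SeatNo} is a candidate key.
{PassengerID, SeatNo}⁺ = {Aircraft, DepTime, Dest, Gate, Origin, PassengerID, PilotID, SeatNo}, which is every attribute, so {PassengerID, SeatNo} is a candidate key.
{Gate, Origin, SeatNo}⁺ = {Aircraft, DepTime, Dest, Gate, Origin, PassengerID, PilotID, SeatNo}, which is every attribute, so {Gate, Origin, SeatNo} is a candidate key.
These are minimal and exhaustive — every other superkey contains one of them.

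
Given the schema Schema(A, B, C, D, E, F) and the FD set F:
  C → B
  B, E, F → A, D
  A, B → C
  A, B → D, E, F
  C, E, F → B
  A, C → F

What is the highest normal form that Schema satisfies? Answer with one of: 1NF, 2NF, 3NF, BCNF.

Candidate keys: {A, B}, {A, C}, {B, E, F}, {C, E, F}. Prime attributes: {A, B, C, E, F}.
For C → B we have {C}⁺ = {B, C}; {C} is not a superkey, so BCNF fails.
Since {B} ⊆ prime attributes and every other non-superkey FD also has a prime right side, the schema is in 3NF.

3NF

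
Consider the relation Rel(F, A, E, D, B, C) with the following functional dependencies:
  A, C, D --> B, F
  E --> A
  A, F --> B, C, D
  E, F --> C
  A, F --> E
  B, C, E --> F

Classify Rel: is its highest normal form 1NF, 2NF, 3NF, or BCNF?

3NF

Candidate keys: {A, C, D}, {A, F}, {B, C, E}, {C, D, E}, {E, F}. Prime attributes: {A, B, C, D, E, F}.
E --> A: {E}⁺ = {A, E}, which is not all of the attributes, so the left side is not a superkey — BCNF is violated.
But every attribute on its right side ({A}) is prime, and the same holds for every other non-superkey FD, so 3NF still holds.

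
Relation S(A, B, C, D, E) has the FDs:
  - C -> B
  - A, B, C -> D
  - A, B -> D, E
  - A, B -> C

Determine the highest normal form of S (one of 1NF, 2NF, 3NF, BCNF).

Candidate keys: {A, B}, {A, C}. Prime attributes: {A, B, C}.
For C -> B we have {C}⁺ = {B, C}; {C} is not a superkey, so BCNF fails.
Since {B} ⊆ prime attributes and every other non-superkey FD also has a prime right side, the schema is in 3NF.

3NF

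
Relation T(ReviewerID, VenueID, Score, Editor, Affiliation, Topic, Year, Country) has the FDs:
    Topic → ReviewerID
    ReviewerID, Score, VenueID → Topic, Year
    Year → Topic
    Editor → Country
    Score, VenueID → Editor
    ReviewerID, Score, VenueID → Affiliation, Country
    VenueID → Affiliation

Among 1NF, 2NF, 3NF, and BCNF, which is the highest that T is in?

1NF

Candidate keys: {ReviewerID, Score, VenueID}, {Score, Topic, VenueID}, {Score, VenueID, Year}. Prime attributes: {ReviewerID, Score, Topic, VenueID, Year}.
Topic → ReviewerID: {Topic}⁺ = {ReviewerID, Topic}, which is not all of the attributes, so the left side is not a superkey — BCNF is violated.
Editor → Country has non-prime {Country} on the right and a non-superkey on the left, so 3NF fails.
The proper key subset {VenueID} of {ReviewerID, Score, VenueID} determines non-prime {Affiliation}, so the relation is not even in 2NF.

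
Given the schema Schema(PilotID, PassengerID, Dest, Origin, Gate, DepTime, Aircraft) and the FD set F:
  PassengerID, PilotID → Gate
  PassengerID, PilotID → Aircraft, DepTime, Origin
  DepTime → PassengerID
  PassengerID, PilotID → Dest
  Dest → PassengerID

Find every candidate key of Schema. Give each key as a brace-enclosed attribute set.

Attributes never on any right-hand side: {PilotID} — every candidate key must contain it.
{DepTime, PilotID}⁺ = {Aircraft, DepTime, Dest, Gate, Origin, PassengerID, PilotID} — all of the relation — so {DepTime, PilotID} is a candidate key.
{Dest, PilotID}⁺ = {Aircraft, DepTime, Dest, Gate, Origin, PassengerID, PilotID} — all of the relation — so {Dest, PilotID} is a candidate key.
{PassengerID, PilotID}⁺ = {Aircraft, DepTime, Dest, Gate, Origin, PassengerID, PilotID} — all of the relation — so {PassengerID, PilotID} is a candidate key.
These are minimal and exhaustive — every other superkey contains one of them.

{DepTime, PilotID}, {Dest, PilotID}, {PassengerID, PilotID}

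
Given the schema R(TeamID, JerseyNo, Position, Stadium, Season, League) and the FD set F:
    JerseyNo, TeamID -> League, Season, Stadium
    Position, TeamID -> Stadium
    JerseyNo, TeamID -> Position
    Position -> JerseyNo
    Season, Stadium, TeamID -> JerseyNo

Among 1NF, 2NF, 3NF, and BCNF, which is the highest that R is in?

3NF

Candidate keys: {JerseyNo, TeamID}, {Position, TeamID}, {Season, Stadium, TeamID}. Prime attributes: {JerseyNo, Position, Season, Stadium, TeamID}.
Position -> JerseyNo: {Position}⁺ = {JerseyNo, Position}, which is not all of the attributes, so the left side is not a superkey — BCNF is violated.
But every attribute on its right side ({JerseyNo}) is prime, and the same holds for every other non-superkey FD, so 3NF still holds.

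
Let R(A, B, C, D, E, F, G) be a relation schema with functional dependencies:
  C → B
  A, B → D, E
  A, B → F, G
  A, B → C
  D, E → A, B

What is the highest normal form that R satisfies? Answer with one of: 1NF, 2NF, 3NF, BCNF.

Candidate keys: {A, B}, {A, C}, {D, E}. Prime attributes: {A, B, C, D, E}.
For C → B we have {C}⁺ = {B, C}; {C} is not a superkey, so BCNF fails.
But every attribute on its right side ({B}) is prime, and the same holds for every other non-superkey FD, so 3NF still holds.

3NF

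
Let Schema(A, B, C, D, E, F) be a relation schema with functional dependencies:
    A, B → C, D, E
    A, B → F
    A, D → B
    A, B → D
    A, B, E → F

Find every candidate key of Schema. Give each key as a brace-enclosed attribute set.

{A, B}, {A, D}

Attributes never on any right-hand side: {A} — every candidate key must contain it.
{A, B}⁺ = {A, B, C, D, E, F} — all of the relation — so {A, B} is a candidate key.
{A, D}⁺ = {A, B, C, D, E, F} — all of the relation — so {A, D} is a candidate key.
No proper subset of any of these is a key, and no other minimal superkey exists.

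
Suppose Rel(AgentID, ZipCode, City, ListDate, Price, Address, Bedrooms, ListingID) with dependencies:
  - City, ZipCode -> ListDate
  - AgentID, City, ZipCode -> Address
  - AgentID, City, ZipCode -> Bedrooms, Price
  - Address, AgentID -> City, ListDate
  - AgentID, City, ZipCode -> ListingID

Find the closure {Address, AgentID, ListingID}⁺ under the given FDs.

{Address, AgentID, City, ListDate, ListingID}

Start with {Address, AgentID, ListingID}.
Address, AgentID -> City, ListDate applies; add {City, ListDate} → now {Address, AgentID, City, ListDate, ListingID}.
No further FD applies.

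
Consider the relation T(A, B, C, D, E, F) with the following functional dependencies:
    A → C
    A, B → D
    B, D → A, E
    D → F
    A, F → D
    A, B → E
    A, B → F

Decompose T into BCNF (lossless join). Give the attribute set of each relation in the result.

{A, B, D, E}; {A, C}; {D, F}

Candidate keys of the original relation: {A, B}, {B, D}.
Within {A, B, C, D, E, F}: {A}⁺ ∩ {A, B, C, D, E, F} = {A, C}, not the whole set, so A → C violates BCNF; decompose into {A, C} and {A, B, D, E, F}.
{A, C} has no BCNF violation.
Within {A, B, D, E, F}: {D}⁺ ∩ {A, B, D, E, F} = {D, F}, not the whole set, so D → F violates BCNF; decompose into {D, F} and {A, B, D, E}.
{D, F} has no BCNF violation.
{A, B, D, E} has no BCNF violation.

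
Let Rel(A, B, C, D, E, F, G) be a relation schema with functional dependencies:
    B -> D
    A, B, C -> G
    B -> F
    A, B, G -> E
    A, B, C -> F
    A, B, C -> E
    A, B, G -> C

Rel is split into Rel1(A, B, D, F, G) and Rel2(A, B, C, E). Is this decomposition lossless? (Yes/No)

Rel1 ∩ Rel2 = {A, B}; its closure under F is {A, B, D, F}.
Rel1 ⊄ {A, B, D, F} and Rel2 ⊄ {A, B, D, F}, so the split is lossy.

No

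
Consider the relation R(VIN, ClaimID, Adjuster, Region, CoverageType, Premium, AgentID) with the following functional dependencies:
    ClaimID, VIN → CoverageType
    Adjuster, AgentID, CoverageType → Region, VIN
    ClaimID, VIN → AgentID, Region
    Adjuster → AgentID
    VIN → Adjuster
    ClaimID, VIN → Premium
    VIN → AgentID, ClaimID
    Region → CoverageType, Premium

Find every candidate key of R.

{VIN}⁺ = {Adjuster, AgentID, ClaimID, CoverageType, Premium, Region, VIN} — all of the relation — so {VIN} is a candidate key.
{Adjuster, CoverageType}⁺ = {Adjuster, AgentID, ClaimID, CoverageType, Premium, Region, VIN} — all of the relation — so {Adjuster, CoverageType} is a candidate key.
{Adjuster, Region}⁺ = {Adjuster, AgentID, ClaimID, CoverageType, Premium, Region, VIN} — all of the relation — so {Adjuster, Region} is a candidate key.
Any other superkey properly contains one of these, so there are no further candidate keys.

{Adjuster, CoverageType}, {Adjuster, Region}, {VIN}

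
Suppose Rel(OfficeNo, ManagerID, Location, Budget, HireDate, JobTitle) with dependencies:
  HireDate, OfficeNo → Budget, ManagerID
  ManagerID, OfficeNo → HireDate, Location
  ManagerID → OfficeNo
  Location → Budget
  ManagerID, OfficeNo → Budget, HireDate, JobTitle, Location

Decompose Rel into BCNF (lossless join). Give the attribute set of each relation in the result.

{Budget, Location}; {HireDate, JobTitle, Location, ManagerID, OfficeNo}

Candidate keys of the original relation: {HireDate, OfficeNo}, {ManagerID}.
In {Budget, HireDate, JobTitle, Location, ManagerID, OfficeNo}, {Location} is not a superkey ({Location}⁺ restricted to this set is {Budget, Location}), so split on Location → Budget into {Budget, Location} and {HireDate, JobTitle, Location, ManagerID, OfficeNo}.
{Budget, Location} is in BCNF.
{HireDate, JobTitle, Location, ManagerID, OfficeNo} is in BCNF.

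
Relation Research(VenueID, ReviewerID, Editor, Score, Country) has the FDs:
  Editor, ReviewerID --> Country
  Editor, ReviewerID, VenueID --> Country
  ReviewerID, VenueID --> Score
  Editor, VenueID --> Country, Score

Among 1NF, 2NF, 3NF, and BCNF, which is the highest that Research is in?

Candidate key: {Editor, ReviewerID, VenueID}. Prime attributes: {Editor, ReviewerID, VenueID}.
Editor, ReviewerID --> Country: {Editor, ReviewerID}⁺ = {Country, Editor, ReviewerID}, which is not all of the attributes, so the left side is not a superkey — BCNF is violated.
Editor, ReviewerID --> Country determines the non-prime attribute {Country} from a non-superkey — 3NF is violated.
The proper key subset {Editor, ReviewerID} of {Editor, ReviewerID, VenueID} determines non-prime {Country}, so the relation is not even in 2NF.

1NF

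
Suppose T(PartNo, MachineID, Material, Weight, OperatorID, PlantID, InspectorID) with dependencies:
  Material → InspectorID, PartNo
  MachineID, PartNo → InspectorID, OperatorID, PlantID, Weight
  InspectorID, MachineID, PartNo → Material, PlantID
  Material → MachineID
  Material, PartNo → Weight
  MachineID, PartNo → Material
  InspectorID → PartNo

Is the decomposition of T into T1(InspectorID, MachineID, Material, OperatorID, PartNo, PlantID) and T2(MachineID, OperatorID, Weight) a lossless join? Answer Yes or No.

The shared attributes are {MachineID, OperatorID} and {MachineID, OperatorID}⁺ = {MachineID, OperatorID}.
T1 ⊄ {MachineID, OperatorID} and T2 ⊄ {MachineID, OperatorID}, so the split is lossy.

No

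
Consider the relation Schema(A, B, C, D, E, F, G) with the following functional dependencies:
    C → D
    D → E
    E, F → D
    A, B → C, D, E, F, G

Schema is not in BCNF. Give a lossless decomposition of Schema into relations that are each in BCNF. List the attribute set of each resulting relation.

Candidate key of the original relation: {A, B}.
Within {A, B, C, D, E, F, G}: {C}⁺ ∩ {A, B, C, D, E, F, G} = {C, D, E}, not the whole set, so C → D, E violates BCNF; decompose into {C, D, E} and {A, B, C, F, G}.
Within {C, D, E}: {D}⁺ ∩ {C, D, E} = {D, E}, not the whole set, so D → E violates BCNF; decompose into {D, E} and {C, D}.
{D, E} is in BCNF.
{C, D} is in BCNF.
{A, B, C, F, G} is in BCNF.

{A, B, C, F, G}; {C, D}; {D, E}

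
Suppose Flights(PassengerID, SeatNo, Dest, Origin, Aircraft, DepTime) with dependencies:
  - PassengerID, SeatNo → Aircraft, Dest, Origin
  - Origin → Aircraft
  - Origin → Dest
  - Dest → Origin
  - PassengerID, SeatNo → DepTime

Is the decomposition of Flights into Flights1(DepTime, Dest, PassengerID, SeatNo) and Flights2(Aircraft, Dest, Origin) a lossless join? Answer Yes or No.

Common attributes: {Dest}; their closure is {Aircraft, Dest, Origin}.
Flights2 is contained in that closure, so Flights1 ∩ Flights2 → Flights2 holds and the join is lossless.

Yes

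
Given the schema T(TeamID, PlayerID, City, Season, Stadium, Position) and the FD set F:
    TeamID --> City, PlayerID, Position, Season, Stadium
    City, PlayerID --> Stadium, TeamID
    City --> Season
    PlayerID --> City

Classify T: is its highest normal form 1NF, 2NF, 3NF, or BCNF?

Candidate keys: {PlayerID}, {TeamID}. Prime attributes: {PlayerID, TeamID}.
City --> Season: {City}⁺ = {City, Season}, which is not all of the attributes, so the left side is not a superkey — BCNF is violated.
City --> Season has non-prime {Season} on the right and a non-superkey on the left, so 3NF fails.
With only single-attribute keys there can be no partial dependency, so 2NF holds.

2NF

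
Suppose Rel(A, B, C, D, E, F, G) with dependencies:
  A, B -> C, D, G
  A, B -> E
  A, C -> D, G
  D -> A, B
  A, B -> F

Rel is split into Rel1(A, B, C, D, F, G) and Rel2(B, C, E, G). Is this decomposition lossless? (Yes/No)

Common attributes: {B, C, G}; their closure is {B, C, G}.
The closure covers neither Rel1 nor Rel2 entirely; the join is not lossless.

No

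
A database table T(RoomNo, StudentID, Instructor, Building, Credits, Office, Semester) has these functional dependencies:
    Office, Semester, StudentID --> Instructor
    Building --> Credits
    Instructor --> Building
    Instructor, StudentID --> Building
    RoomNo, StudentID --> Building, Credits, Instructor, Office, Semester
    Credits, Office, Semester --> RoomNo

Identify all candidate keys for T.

{Office, Semester, StudentID}, {RoomNo, StudentID}

Attributes never on any right-hand side: {StudentID} — every candidate key must contain it.
{RoomNo, StudentID}⁺ = {Building, Credits, Instructor, Office, RoomNo, Semester, StudentID} — all of the relation — so {RoomNo, StudentID} is a candidate key.
{Office, Semester, StudentID}⁺ = {Building, Credits, Instructor, Office, RoomNo, Semester, StudentID} — all of the relation — so {Office, Semester, StudentID} is a candidate key.
Any other superkey properly contains one of these, so there are no further candidate keys.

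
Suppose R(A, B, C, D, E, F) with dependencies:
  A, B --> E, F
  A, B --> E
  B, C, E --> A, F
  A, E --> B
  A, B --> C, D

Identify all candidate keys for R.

{A, B}⁺ = {A, B, C, D, E, F}, which is every attribute, so {A, B} is a candidate key.
{A, E}⁺ = {A, B, C, D, E, F}, which is every attribute, so {A, E} is a candidate key.
{B, C, E}⁺ = {A, B, C, D, E, F}, which is every attribute, so {B, C, E} is a candidate key.
These are minimal and exhaustive — every other superkey contains one of them.

{A, B}, {A, E}, {B, C, E}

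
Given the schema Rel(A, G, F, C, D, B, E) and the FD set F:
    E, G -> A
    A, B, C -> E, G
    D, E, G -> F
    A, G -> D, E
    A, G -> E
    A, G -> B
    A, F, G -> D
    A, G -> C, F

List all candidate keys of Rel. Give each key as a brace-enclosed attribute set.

{A, B, C}, {A, G}, {E, G}

{A, G}⁺ = {A, B, C, D, E, F, G} — all of the relation — so {A, G} is a candidate key.
{E, G}⁺ = {A, B, C, D, E, F, G} — all of the relation — so {E, G} is a candidate key.
{A, B, C}⁺ = {A, B, C, D, E, F, G} — all of the relation — so {A, B, C} is a candidate key.
These are minimal and exhaustive — every other superkey contains one of them.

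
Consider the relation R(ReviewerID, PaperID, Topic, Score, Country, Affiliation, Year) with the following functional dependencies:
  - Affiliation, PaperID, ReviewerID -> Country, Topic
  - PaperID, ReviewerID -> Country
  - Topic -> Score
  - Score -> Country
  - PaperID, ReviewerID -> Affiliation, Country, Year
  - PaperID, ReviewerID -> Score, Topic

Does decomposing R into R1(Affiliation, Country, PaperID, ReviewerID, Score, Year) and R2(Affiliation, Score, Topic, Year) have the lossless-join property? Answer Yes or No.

Common attributes: {Affiliation, Score, Year}; their closure is {Affiliation, Country, Score, Year}.
R1 ⊄ {Affiliation, Country, Score, Year} and R2 ⊄ {Affiliation, Country, Score, Year}, so the split is lossy.

No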